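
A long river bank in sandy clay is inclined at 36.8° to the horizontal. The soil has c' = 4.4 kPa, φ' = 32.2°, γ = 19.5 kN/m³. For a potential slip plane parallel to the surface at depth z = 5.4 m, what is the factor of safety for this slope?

For an infinite slope with a slip plane parallel to the surface (no pore pressure): FS = [c' + γz cos²β tanφ'] / [γz sinβ cosβ].
γz = 19.5·5.4 = 105.30 kN/m²
Numerator = 4.4 + 105.30·cos²36.8°·tan32.2° = 4.4 + 105.30·0.6412·0.6297 = 46.917 kPa
Denominator = 105.30·sin36.8°·cos36.8° = 105.30·0.5990·0.8007 = 50.508 kPa
FS = 46.917 / 50.508 = 0.929

FS = 0.93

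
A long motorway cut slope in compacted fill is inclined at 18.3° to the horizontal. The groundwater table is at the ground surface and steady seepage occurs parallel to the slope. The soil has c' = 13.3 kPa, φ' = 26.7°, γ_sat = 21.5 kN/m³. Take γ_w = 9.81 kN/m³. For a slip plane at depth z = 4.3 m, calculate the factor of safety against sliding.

With seepage parallel to the slope and the water table at the surface, the effective normal stress on the slip plane uses the buoyant unit weight γ' = γ_sat − γ_w while the driving shear stress uses γ_sat:
FS = [c' + γ' z cos²β tanφ'] / [γ_sat z sinβ cosβ]
γ' = 21.5 − 9.81 = 11.69 kN/m³
Numerator = 13.3 + 11.69·4.3·cos²18.3°·tan26.7° = 13.3 + 11.69·4.3·0.9014·0.5029 = 36.089 kPa
Denominator = 21.5·4.3·sin18.3°·cos18.3° = 21.5·4.3·0.3140·0.9494 = 27.560 kPa
FS = 36.089 / 27.560 = 1.309

FS = 1.31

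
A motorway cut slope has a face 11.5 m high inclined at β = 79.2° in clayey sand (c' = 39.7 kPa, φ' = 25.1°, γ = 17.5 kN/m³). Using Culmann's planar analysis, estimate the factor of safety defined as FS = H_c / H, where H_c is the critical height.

H_c = (4c'/γ) · sinβ cosφ' / [1 − cos(β − φ')]
    = (4·39.7/17.5) · sin79.2°·cos25.1° / [1 − cos54.1°]
    = 9.074 · 0.8895 / 0.4136 = 19.51 m
FS = H_c / H = 19.51 / 11.5 = 1.697

FS = 1.70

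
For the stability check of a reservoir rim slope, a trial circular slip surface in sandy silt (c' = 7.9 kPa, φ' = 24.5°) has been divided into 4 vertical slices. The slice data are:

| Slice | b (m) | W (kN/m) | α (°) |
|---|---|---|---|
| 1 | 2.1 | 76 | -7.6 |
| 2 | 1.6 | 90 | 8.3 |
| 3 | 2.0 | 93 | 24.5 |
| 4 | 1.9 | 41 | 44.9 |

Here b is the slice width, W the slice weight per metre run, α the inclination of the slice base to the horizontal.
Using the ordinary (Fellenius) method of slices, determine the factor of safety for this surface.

FS = 2.76

Ordinary method of slices: FS = Σ[c'·Δl_i + (W_i cosα_i)·tanφ'] / Σ W_i sinα_i, with Δl_i = b_i / cosα_i.
Slice 1: Δl = 2.1/cos(-7.6°) = 2.119 m; N'_1 = 76·cos(-7.6°) = 75.3; c'Δl = 16.74; W sinα = -10.1
Slice 2: Δl = 1.6/cos8.3° = 1.617 m; N'_2 = 90·cos8.3° = 89.1; c'Δl = 12.77; W sinα = 13.0
Slice 3: Δl = 2.0/cos24.5° = 2.198 m; N'_3 = 93·cos24.5° = 84.6; c'Δl = 17.36; W sinα = 38.6
Slice 4: Δl = 1.9/cos44.9° = 2.682 m; N'_4 = 41·cos44.9° = 29.0; c'Δl = 21.19; W sinα = 28.9
Σc'Δl = 68.1 kN/m; ΣN' = 278.1 kN/m; ΣW sinα = 70.4 kN/m
Resisting = 68.1 + 278.1·tan24.5° = 68.1 + 126.7 = 194.8 kN/m
FS = 194.8 / 70.4 = 2.765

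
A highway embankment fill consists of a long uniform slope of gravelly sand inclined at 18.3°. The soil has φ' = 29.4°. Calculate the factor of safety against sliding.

For a dry cohesionless infinite slope the factor of safety is FS = tanφ' / tanβ.
FS = tan29.4° / tan18.3° = 0.5635 / 0.3307 = 1.704

FS = 1.70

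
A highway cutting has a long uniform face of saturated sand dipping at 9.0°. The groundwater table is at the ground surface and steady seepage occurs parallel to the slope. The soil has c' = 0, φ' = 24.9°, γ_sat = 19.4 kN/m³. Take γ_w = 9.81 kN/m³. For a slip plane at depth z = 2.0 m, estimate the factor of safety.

With seepage parallel to the slope and the water table at the surface, the effective normal stress on the slip plane uses the buoyant unit weight γ' = γ_sat − γ_w while the driving shear stress uses γ_sat:
FS = [c' + γ' z cos²β tanφ'] / [γ_sat z sinβ cosβ]
(For c' = 0 this reduces to FS = (γ'/γ_sat)·tanφ'/tanβ.)
γ' = 19.4 − 9.81 = 9.59 kN/m³
Numerator = 0.0 + 9.59·2.0·cos²9.0°·tan24.9° = 0.0 + 9.59·2.0·0.9755·0.4642 = 8.685 kPa
Denominator = 19.4·2.0·sin9.0°·cos9.0° = 19.4·2.0·0.1564·0.9877 = 5.995 kPa
FS = 8.685 / 5.995 = 1.449

FS = 1.45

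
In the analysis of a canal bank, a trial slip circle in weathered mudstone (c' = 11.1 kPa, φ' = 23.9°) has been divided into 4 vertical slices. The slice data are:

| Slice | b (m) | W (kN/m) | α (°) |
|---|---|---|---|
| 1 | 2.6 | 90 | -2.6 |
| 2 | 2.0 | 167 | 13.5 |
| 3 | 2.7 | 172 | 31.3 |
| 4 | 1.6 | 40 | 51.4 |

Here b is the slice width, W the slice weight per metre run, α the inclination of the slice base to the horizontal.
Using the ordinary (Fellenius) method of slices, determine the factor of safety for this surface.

FS = 1.95

Ordinary method of slices: FS = Σ[c'·Δl_i + (W_i cosα_i)·tanφ'] / Σ W_i sinα_i, with Δl_i = b_i / cosα_i.
Slice 1: Δl = 2.6/cos(-2.6°) = 2.603 m; N'_1 = 90·cos(-2.6°) = 89.9; c'Δl = 28.89; W sinα = -4.1
Slice 2: Δl = 2.0/cos13.5° = 2.057 m; N'_2 = 167·cos13.5° = 162.4; c'Δl = 22.83; W sinα = 39.0
Slice 3: Δl = 2.7/cos31.3° = 3.160 m; N'_3 = 172·cos31.3° = 147.0; c'Δl = 35.07; W sinα = 89.4
Slice 4: Δl = 1.6/cos51.4° = 2.565 m; N'_4 = 40·cos51.4° = 25.0; c'Δl = 28.47; W sinα = 31.3
Σc'Δl = 115.3 kN/m; ΣN' = 424.2 kN/m; ΣW sinα = 155.5 kN/m
Resisting = 115.3 + 424.2·tan23.9° = 115.3 + 188.0 = 303.2 kN/m
FS = 303.2 / 155.5 = 1.950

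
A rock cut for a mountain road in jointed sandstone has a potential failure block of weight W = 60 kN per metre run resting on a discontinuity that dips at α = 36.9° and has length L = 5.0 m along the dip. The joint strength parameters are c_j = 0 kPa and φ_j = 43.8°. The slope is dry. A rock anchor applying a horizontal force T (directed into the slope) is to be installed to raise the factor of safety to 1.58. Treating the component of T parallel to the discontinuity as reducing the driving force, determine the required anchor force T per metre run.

Resolving forces along and normal to the sliding plane, with the horizontal anchor force T adding T·sinα to the effective normal force and T·cosα acting up the plane against the driving force:
FS = [c_jL + (W cosα + T sinα) tanφ_j] / [W sinα − T cosα]
Without the anchor: N' = 48.0 kN/m, driving T_d = 36.0 kN/m, resisting R = 0·5.0 + 48.0·tan43.8° = 46.0 kN/m, FS = 1.28.
Setting FS = 1.58 and solving for T:
1.58·(36.0 − T cos36.9°) = 46.0 + T sin36.9°·tan43.8°
T·(sin36.9°·tan43.8° + 1.58·cos36.9°) = 1.58·36.0 − 46.0
T·(0.6004·0.9590 + 1.58·0.7997) = 56.9 − 46.0 = 10.9
T·1.8393 = 10.9
T = 5.9 kN/m

T = 6 kN/m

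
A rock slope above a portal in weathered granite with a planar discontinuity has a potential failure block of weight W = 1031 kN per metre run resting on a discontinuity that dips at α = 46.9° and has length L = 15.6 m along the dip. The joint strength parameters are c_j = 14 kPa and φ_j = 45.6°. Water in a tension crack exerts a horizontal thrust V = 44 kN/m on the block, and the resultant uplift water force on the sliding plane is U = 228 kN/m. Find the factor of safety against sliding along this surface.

Resolving the block weight along and normal to the plane and applying the Mohr–Coulomb strength on the joint:
N' = W cosα − U − V sinα = 1031·cos46.9° − 228 − 44·sin46.9° = 444.3 kN/m
Driving force T = W sinα + V cosα = 1031·sin46.9° + 44·cos46.9° = 782.9 kN/m
Resisting force R = c_j·L + N'·tanφ_j = 14·15.6 + 444.3·tan45.6° = 218.4 + 453.7 = 672.1 kN/m
FS = R / T = 672.1 / 782.9 = 0.859

FS = 0.86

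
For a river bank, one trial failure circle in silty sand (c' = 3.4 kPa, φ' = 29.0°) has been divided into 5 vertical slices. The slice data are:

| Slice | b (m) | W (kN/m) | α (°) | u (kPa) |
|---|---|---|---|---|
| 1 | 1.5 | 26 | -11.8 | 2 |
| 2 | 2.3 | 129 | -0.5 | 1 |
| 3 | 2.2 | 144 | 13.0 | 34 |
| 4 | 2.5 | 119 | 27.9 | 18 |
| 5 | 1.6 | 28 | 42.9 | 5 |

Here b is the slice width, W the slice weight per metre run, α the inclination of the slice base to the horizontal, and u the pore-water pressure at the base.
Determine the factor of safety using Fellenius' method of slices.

Ordinary method of slices: FS = Σ[c'·Δl_i + (W_i cosα_i − u_i·Δl_i)·tanφ'] / Σ W_i sinα_i, with Δl_i = b_i / cosα_i.
Slice 1: Δl = 1.5/cos(-11.8°) = 1.532 m; N'_1 = 26·cos(-11.8°) − 2·1.532 = 22.4; c'Δl = 5.21; W sinα = -5.3
Slice 2: Δl = 2.3/cos(-0.5°) = 2.300 m; N'_2 = 129·cos(-0.5°) − 1·2.300 = 126.7; c'Δl = 7.82; W sinα = -1.1
Slice 3: Δl = 2.2/cos13.0° = 2.258 m; N'_3 = 144·cos13.0° − 34·2.258 = 63.5; c'Δl = 7.68; W sinα = 32.4
Slice 4: Δl = 2.5/cos27.9° = 2.829 m; N'_4 = 119·cos27.9° − 18·2.829 = 54.2; c'Δl = 9.62; W sinα = 55.7
Slice 5: Δl = 1.6/cos42.9° = 2.184 m; N'_5 = 28·cos42.9° − 5·2.184 = 9.6; c'Δl = 7.43; W sinα = 19.1
Σc'Δl = 37.8 kN/m; ΣN' = 276.5 kN/m; ΣW sinα = 100.7 kN/m
Resisting = 37.8 + 276.5·tan29.0° = 37.8 + 153.2 = 191.0 kN/m
FS = 191.0 / 100.7 = 1.897

FS = 1.90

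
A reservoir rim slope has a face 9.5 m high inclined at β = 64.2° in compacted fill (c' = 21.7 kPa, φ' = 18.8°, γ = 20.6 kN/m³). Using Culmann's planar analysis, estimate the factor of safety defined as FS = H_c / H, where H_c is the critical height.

FS = 1.27

H_c = (4c'/γ) · sinβ cosφ' / [1 − cos(β − φ')]
    = (4·21.7/20.6) · sin64.2°·cos18.8° / [1 − cos45.4°]
    = 4.214 · 0.8523 / 0.2978 = 12.06 m
FS = H_c / H = 12.06 / 9.5 = 1.269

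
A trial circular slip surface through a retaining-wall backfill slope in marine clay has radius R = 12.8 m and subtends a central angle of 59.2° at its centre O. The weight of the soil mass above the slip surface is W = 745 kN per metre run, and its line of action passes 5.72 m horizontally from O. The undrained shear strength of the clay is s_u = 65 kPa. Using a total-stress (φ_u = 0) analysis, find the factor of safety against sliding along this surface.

Taking moments about the centre O, the resisting moment is provided by the undrained shear strength acting along the arc:
Arc length L_a = R·θ = 12.8·(59.2°·π/180) = 12.8·1.0332 = 13.23 m
M_R = s_u·L_a·R = 65·13.23·12.8 = 11003.5 kN·m/m
M_D = W·d = 745·5.72 = 4261.4 kN·m/m
FS = M_R / M_D = 11003.5 / 4261.4 = 2.582

FS = 2.58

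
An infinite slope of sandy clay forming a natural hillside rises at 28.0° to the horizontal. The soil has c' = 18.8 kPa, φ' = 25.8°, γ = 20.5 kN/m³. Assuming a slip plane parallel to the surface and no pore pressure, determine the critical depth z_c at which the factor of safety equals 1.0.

Setting FS = 1.00 in FS = [c' + γz cos²β tanφ'] / [γz sinβ cosβ] and solving for z:
z = c' / [γ cosβ (FS·sinβ − cosβ·tanφ')]
  = 18.8 / [20.5·cos28.0°·(1.00·sin28.0° − cos28.0°·tan25.8°)]
  = 18.8 / [20.5·0.8829·(1.00·0.4695 − 0.8829·0.4834)]
  = 18.8 / 0.7718 = 24.360 m

z_c = 24.36 m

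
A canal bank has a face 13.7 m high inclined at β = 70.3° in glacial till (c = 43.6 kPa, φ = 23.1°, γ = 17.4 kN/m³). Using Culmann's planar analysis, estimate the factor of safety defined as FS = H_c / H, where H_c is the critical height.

FS = 1.98

H_c = (4c/γ) · sinβ cosφ / [1 − cos(β − φ)]
    = (4·43.6/17.4) · sin70.3°·cos23.1° / [1 − cos47.2°]
    = 10.023 · 0.8660 / 0.3206 = 27.08 m
FS = H_c / H = 27.08 / 13.7 = 1.976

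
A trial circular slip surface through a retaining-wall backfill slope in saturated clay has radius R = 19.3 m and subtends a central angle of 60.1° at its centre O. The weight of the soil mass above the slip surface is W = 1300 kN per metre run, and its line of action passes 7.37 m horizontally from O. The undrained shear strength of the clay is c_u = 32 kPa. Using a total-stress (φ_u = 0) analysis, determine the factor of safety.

FS = 1.30

Taking moments about the centre O, the resisting moment is provided by the undrained shear strength acting along the arc:
Arc length L_a = R·θ = 19.3·(60.1°·π/180) = 19.3·1.0489 = 20.24 m
M_R = c_u·L_a·R = 32·20.24·19.3 = 12503.1 kN·m/m
M_D = W·d = 1300·7.37 = 9581.0 kN·m/m
FS = M_R / M_D = 12503.1 / 9581.0 = 1.305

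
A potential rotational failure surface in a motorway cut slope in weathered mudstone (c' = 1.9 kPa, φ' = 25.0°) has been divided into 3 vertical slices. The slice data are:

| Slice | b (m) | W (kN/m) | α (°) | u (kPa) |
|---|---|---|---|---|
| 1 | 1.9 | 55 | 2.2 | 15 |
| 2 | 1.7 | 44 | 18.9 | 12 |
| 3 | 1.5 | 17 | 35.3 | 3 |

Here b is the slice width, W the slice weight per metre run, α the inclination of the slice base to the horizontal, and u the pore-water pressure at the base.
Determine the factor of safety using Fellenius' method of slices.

FS = 1.38

Ordinary method of slices: FS = Σ[c'·Δl_i + (W_i cosα_i − u_i·Δl_i)·tanφ'] / Σ W_i sinα_i, with Δl_i = b_i / cosα_i.
Slice 1: Δl = 1.9/cos2.2° = 1.901 m; N'_1 = 55·cos2.2° − 15·1.901 = 26.4; c'Δl = 3.61; W sinα = 2.1
Slice 2: Δl = 1.7/cos18.9° = 1.797 m; N'_2 = 44·cos18.9° − 12·1.797 = 20.1; c'Δl = 3.41; W sinα = 14.3
Slice 3: Δl = 1.5/cos35.3° = 1.838 m; N'_3 = 17·cos35.3° − 3·1.838 = 8.4; c'Δl = 3.49; W sinα = 9.8
Σc'Δl = 10.5 kN/m; ΣN' = 54.9 kN/m; ΣW sinα = 26.2 kN/m
Resisting = 10.5 + 54.9·tan25.0° = 10.5 + 25.6 = 36.1 kN/m
FS = 36.1 / 26.2 = 1.379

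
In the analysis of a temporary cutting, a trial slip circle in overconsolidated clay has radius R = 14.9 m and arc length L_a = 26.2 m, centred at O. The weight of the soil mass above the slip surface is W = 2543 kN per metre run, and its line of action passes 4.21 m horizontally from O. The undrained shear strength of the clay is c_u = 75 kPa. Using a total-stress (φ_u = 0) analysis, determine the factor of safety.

FS = 2.73

Taking moments about the centre O, the resisting moment is provided by the undrained shear strength acting along the arc:
M_R = c_u·L_a·R = 75·26.20·14.9 = 29278.5 kN·m/m
M_D = W·d = 2543·4.21 = 10706.0 kN·m/m
FS = M_R / M_D = 29278.5 / 10706.0 = 2.735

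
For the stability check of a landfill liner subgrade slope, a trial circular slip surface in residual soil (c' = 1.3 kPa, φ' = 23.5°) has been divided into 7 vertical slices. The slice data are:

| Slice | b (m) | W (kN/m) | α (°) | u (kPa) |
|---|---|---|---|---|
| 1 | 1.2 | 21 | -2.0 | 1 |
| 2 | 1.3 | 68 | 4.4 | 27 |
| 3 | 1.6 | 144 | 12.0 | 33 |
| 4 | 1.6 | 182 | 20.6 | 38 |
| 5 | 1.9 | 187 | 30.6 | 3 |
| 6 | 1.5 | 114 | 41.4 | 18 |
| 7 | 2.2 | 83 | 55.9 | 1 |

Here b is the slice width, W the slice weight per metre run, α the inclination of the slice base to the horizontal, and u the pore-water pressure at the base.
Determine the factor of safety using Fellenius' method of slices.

Ordinary method of slices: FS = Σ[c'·Δl_i + (W_i cosα_i − u_i·Δl_i)·tanφ'] / Σ W_i sinα_i, with Δl_i = b_i / cosα_i.
Slice 1: Δl = 1.2/cos(-2.0°) = 1.201 m; N'_1 = 21·cos(-2.0°) − 1·1.201 = 19.8; c'Δl = 1.56; W sinα = -0.7
Slice 2: Δl = 1.3/cos4.4° = 1.304 m; N'_2 = 68·cos4.4° − 27·1.304 = 32.6; c'Δl = 1.69; W sinα = 5.2
Slice 3: Δl = 1.6/cos12.0° = 1.636 m; N'_3 = 144·cos12.0° − 33·1.636 = 86.9; c'Δl = 2.13; W sinα = 29.9
Slice 4: Δl = 1.6/cos20.6° = 1.709 m; N'_4 = 182·cos20.6° − 38·1.709 = 105.4; c'Δl = 2.22; W sinα = 64.0
Slice 5: Δl = 1.9/cos30.6° = 2.207 m; N'_5 = 187·cos30.6° − 3·2.207 = 154.3; c'Δl = 2.87; W sinα = 95.2
Slice 6: Δl = 1.5/cos41.4° = 2.000 m; N'_6 = 114·cos41.4° − 18·2.000 = 49.5; c'Δl = 2.60; W sinα = 75.4
Slice 7: Δl = 2.2/cos55.9° = 3.924 m; N'_7 = 83·cos55.9° − 1·3.924 = 42.6; c'Δl = 5.10; W sinα = 68.7
Σc'Δl = 18.2 kN/m; ΣN' = 491.1 kN/m; ΣW sinα = 337.8 kN/m
Resisting = 18.2 + 491.1·tan23.5° = 18.2 + 213.5 = 231.7 kN/m
FS = 231.7 / 337.8 = 0.686

FS = 0.69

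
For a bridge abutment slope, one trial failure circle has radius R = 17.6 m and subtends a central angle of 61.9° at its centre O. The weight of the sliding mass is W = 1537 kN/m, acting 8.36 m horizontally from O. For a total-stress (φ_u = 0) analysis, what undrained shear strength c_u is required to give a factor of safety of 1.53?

c_u = 58.7 kPa

FS = c_u·L_a·R / (W·d), so c_u = FS·W·d / (L_a·R).
Arc length L_a = R·θ = 17.6·(61.9°·π/180) = 17.6·1.0804 = 19.01 m
c_u = 1.53·1537·8.36 / (19.01·17.6) = 19659.5 / 334.65 = 58.75 kPa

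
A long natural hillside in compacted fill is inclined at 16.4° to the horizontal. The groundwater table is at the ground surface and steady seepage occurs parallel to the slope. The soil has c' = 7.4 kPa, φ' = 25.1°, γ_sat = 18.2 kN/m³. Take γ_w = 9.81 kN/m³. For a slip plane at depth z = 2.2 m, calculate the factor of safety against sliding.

FS = 1.42

With seepage parallel to the slope and the water table at the surface, the effective normal stress on the slip plane uses the buoyant unit weight γ' = γ_sat − γ_w while the driving shear stress uses γ_sat:
FS = [c' + γ' z cos²β tanφ'] / [γ_sat z sinβ cosβ]
γ' = 18.2 − 9.81 = 8.39 kN/m³
Numerator = 7.4 + 8.39·2.2·cos²16.4°·tan25.1° = 7.4 + 8.39·2.2·0.9203·0.4684 = 15.357 kPa
Denominator = 18.2·2.2·sin16.4°·cos16.4° = 18.2·2.2·0.2823·0.9593 = 10.845 kPa
FS = 15.357 / 10.845 = 1.416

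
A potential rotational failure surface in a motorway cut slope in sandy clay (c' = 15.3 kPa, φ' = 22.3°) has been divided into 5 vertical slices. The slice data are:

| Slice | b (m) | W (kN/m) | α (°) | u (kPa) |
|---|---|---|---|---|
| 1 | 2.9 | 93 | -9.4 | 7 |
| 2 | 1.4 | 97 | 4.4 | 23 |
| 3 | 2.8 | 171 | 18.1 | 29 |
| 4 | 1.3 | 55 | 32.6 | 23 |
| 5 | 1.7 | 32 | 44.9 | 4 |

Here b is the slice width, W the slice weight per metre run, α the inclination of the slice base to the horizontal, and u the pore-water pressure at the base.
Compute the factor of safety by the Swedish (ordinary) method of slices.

Ordinary method of slices: FS = Σ[c'·Δl_i + (W_i cosα_i − u_i·Δl_i)·tanφ'] / Σ W_i sinα_i, with Δl_i = b_i / cosα_i.
Slice 1: Δl = 2.9/cos(-9.4°) = 2.939 m; N'_1 = 93·cos(-9.4°) − 7·2.939 = 71.2; c'Δl = 44.97; W sinα = -15.2
Slice 2: Δl = 1.4/cos4.4° = 1.404 m; N'_2 = 97·cos4.4° − 23·1.404 = 64.4; c'Δl = 21.48; W sinα = 7.4
Slice 3: Δl = 2.8/cos18.1° = 2.946 m; N'_3 = 171·cos18.1° − 29·2.946 = 77.1; c'Δl = 45.07; W sinα = 53.1
Slice 4: Δl = 1.3/cos32.6° = 1.543 m; N'_4 = 55·cos32.6° − 23·1.543 = 10.8; c'Δl = 23.61; W sinα = 29.6
Slice 5: Δl = 1.7/cos44.9° = 2.400 m; N'_5 = 32·cos44.9° − 4·2.400 = 13.1; c'Δl = 36.72; W sinα = 22.6
Σc'Δl = 171.9 kN/m; ΣN' = 236.6 kN/m; ΣW sinα = 97.6 kN/m
Resisting = 171.9 + 236.6·tan22.3° = 171.9 + 97.0 = 268.9 kN/m
FS = 268.9 / 97.6 = 2.755

FS = 2.76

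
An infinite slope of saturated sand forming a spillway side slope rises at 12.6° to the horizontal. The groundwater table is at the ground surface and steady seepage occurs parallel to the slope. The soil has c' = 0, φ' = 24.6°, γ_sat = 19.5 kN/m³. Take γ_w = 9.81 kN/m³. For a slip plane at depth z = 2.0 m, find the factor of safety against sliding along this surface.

FS = 1.02

With seepage parallel to the slope and the water table at the surface, the effective normal stress on the slip plane uses the buoyant unit weight γ' = γ_sat − γ_w while the driving shear stress uses γ_sat:
FS = [c' + γ' z cos²β tanφ'] / [γ_sat z sinβ cosβ]
(For c' = 0 this reduces to FS = (γ'/γ_sat)·tanφ'/tanβ.)
γ' = 19.5 − 9.81 = 9.69 kN/m³
Numerator = 0.0 + 9.69·2.0·cos²12.6°·tan24.6° = 0.0 + 9.69·2.0·0.9524·0.4578 = 8.451 kPa
Denominator = 19.5·2.0·sin12.6°·cos12.6° = 19.5·2.0·0.2181·0.9759 = 8.303 kPa
FS = 8.451 / 8.303 = 1.018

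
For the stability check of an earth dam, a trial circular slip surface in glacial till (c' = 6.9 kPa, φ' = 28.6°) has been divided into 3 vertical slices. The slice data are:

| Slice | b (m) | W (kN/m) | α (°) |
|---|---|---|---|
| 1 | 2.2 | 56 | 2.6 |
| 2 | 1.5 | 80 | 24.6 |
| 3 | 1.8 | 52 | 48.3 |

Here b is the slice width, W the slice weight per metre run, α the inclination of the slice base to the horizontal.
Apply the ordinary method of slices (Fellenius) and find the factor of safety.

Ordinary method of slices: FS = Σ[c'·Δl_i + (W_i cosα_i)·tanφ'] / Σ W_i sinα_i, with Δl_i = b_i / cosα_i.
Slice 1: Δl = 2.2/cos2.6° = 2.202 m; N'_1 = 56·cos2.6° = 55.9; c'Δl = 15.20; W sinα = 2.5
Slice 2: Δl = 1.5/cos24.6° = 1.650 m; N'_2 = 80·cos24.6° = 72.7; c'Δl = 11.38; W sinα = 33.3
Slice 3: Δl = 1.8/cos48.3° = 2.706 m; N'_3 = 52·cos48.3° = 34.6; c'Δl = 18.67; W sinα = 38.8
Σc'Δl = 45.2 kN/m; ΣN' = 163.3 kN/m; ΣW sinα = 74.7 kN/m
Resisting = 45.2 + 163.3·tan28.6° = 45.2 + 89.0 = 134.3 kN/m
FS = 134.3 / 74.7 = 1.798

FS = 1.80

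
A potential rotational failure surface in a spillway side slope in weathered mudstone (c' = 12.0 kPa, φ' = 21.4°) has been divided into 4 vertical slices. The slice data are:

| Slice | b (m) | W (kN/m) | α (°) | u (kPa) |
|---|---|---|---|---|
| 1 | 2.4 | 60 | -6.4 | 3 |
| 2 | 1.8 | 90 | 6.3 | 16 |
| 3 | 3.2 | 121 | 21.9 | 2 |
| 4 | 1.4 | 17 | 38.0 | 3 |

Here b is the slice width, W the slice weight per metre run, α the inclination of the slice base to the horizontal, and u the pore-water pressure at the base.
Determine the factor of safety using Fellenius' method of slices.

Ordinary method of slices: FS = Σ[c'·Δl_i + (W_i cosα_i − u_i·Δl_i)·tanφ'] / Σ W_i sinα_i, with Δl_i = b_i / cosα_i.
Slice 1: Δl = 2.4/cos(-6.4°) = 2.415 m; N'_1 = 60·cos(-6.4°) − 3·2.415 = 52.4; c'Δl = 28.98; W sinα = -6.7
Slice 2: Δl = 1.8/cos6.3° = 1.811 m; N'_2 = 90·cos6.3° − 16·1.811 = 60.5; c'Δl = 21.73; W sinα = 9.9
Slice 3: Δl = 3.2/cos21.9° = 3.449 m; N'_3 = 121·cos21.9° − 2·3.449 = 105.4; c'Δl = 41.39; W sinα = 45.1
Slice 4: Δl = 1.4/cos38.0° = 1.777 m; N'_4 = 17·cos38.0° − 3·1.777 = 8.1; c'Δl = 21.32; W sinα = 10.5
Σc'Δl = 113.4 kN/m; ΣN' = 226.3 kN/m; ΣW sinα = 58.8 kN/m
Resisting = 113.4 + 226.3·tan21.4° = 113.4 + 88.7 = 202.1 kN/m
FS = 202.1 / 58.8 = 3.438

FS = 3.44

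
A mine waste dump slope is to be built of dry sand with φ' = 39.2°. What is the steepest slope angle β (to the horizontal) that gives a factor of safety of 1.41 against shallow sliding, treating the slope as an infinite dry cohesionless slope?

β = 30.0°

For an infinite dry cohesionless slope FS = tanφ'/tanβ, so tanβ = tanφ' / FS.
tanβ = tan39.2° / 1.41 = 0.8156 / 1.41 = 0.5784
β = arctan(0.5784) = 30.05°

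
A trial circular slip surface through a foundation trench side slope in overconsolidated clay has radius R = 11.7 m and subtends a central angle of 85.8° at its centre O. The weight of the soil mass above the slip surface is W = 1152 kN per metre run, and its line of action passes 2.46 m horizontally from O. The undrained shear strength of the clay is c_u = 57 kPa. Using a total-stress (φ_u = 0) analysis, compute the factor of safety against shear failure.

Taking moments about the centre O, the resisting moment is provided by the undrained shear strength acting along the arc:
Arc length L_a = R·θ = 11.7·(85.8°·π/180) = 11.7·1.4975 = 17.52 m
M_R = c_u·L_a·R = 57·17.52·11.7 = 11684.5 kN·m/m
M_D = W·d = 1152·2.46 = 2833.9 kN·m/m
FS = M_R / M_D = 11684.5 / 2833.9 = 4.123

FS = 4.12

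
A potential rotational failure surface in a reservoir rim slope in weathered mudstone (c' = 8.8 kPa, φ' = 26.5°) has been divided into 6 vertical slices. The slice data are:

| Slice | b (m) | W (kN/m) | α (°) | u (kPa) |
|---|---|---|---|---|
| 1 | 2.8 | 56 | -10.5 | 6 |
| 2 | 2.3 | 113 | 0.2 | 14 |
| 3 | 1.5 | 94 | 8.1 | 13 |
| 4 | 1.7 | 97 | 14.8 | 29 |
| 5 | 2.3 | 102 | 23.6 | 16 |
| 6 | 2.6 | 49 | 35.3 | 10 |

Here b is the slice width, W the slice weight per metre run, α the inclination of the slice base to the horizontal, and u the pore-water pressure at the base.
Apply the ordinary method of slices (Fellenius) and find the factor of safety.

Ordinary method of slices: FS = Σ[c'·Δl_i + (W_i cosα_i − u_i·Δl_i)·tanφ'] / Σ W_i sinα_i, with Δl_i = b_i / cosα_i.
Slice 1: Δl = 2.8/cos(-10.5°) = 2.848 m; N'_1 = 56·cos(-10.5°) − 6·2.848 = 38.0; c'Δl = 25.06; W sinα = -10.2
Slice 2: Δl = 2.3/cos0.2° = 2.300 m; N'_2 = 113·cos0.2° − 14·2.300 = 80.8; c'Δl = 20.24; W sinα = 0.4
Slice 3: Δl = 1.5/cos8.1° = 1.515 m; N'_3 = 94·cos8.1° − 13·1.515 = 73.4; c'Δl = 13.33; W sinα = 13.2
Slice 4: Δl = 1.7/cos14.8° = 1.758 m; N'_4 = 97·cos14.8° − 29·1.758 = 42.8; c'Δl = 15.47; W sinα = 24.8
Slice 5: Δl = 2.3/cos23.6° = 2.510 m; N'_5 = 102·cos23.6° − 16·2.510 = 53.3; c'Δl = 22.09; W sinα = 40.8
Slice 6: Δl = 2.6/cos35.3° = 3.186 m; N'_6 = 49·cos35.3° − 10·3.186 = 8.1; c'Δl = 28.03; W sinα = 28.3
Σc'Δl = 124.2 kN/m; ΣN' = 296.4 kN/m; ΣW sinα = 97.4 kN/m
Resisting = 124.2 + 296.4·tan26.5° = 124.2 + 147.8 = 272.0 kN/m
FS = 272.0 / 97.4 = 2.794

FS = 2.79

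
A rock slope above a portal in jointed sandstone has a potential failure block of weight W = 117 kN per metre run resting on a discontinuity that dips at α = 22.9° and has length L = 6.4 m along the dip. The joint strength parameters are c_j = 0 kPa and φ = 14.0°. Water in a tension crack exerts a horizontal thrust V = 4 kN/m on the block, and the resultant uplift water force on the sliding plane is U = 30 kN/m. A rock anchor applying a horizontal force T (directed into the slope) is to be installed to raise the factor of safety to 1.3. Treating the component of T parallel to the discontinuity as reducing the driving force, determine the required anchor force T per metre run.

Resolving forces along and normal to the sliding plane, with the horizontal anchor force T adding T·sinα to the effective normal force and T·cosα acting up the plane against the driving force:
FS = [c_jL + (W cosα − U − V sinα + T sinα) tanφ] / [W sinα + V cosα − T cosα]
Without the anchor: N' = 76.2 kN/m, driving T_d = 49.2 kN/m, resisting R = 0·6.4 + 76.2·tan14.0° = 19.0 kN/m, FS = 0.39.
Setting FS = 1.3 and solving for T:
1.3·(49.2 − T cos22.9°) = 19.0 + T sin22.9°·tan14.0°
T·(sin22.9°·tan14.0° + 1.3·cos22.9°) = 1.3·49.2 − 19.0
T·(0.3891·0.2493 + 1.3·0.9212) = 64.0 − 19.0 = 45.0
T·1.2946 = 45.0
T = 34.7 kN/m

T = 35 kN/m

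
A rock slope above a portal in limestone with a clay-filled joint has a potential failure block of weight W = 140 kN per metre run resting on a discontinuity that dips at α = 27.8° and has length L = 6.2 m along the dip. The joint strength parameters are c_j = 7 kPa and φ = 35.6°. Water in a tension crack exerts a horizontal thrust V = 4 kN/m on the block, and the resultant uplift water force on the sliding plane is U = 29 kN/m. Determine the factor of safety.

Resolving the block weight along and normal to the plane and applying the Mohr–Coulomb strength on the joint:
N' = W cosα − U − V sinα = 140·cos27.8° − 29 − 4·sin27.8° = 93.0 kN/m
Driving force T = W sinα + V cosα = 140·sin27.8° + 4·cos27.8° = 68.8 kN/m
Resisting force R = c_j·L + N'·tanφ = 7·6.2 + 93.0·tan35.6° = 43.4 + 66.6 = 110.0 kN/m
FS = R / T = 110.0 / 68.8 = 1.598

FS = 1.60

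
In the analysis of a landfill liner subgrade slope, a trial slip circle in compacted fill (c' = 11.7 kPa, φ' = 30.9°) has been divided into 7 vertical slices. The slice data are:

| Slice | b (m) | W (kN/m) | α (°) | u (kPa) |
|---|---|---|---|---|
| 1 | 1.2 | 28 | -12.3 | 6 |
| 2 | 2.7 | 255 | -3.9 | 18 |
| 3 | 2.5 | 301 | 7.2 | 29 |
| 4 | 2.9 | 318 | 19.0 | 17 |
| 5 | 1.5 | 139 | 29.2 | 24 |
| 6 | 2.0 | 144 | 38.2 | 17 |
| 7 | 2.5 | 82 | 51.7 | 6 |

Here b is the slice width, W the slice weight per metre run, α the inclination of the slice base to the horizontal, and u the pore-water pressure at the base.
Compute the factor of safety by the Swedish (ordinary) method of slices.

Ordinary method of slices: FS = Σ[c'·Δl_i + (W_i cosα_i − u_i·Δl_i)·tanφ'] / Σ W_i sinα_i, with Δl_i = b_i / cosα_i.
Slice 1: Δl = 1.2/cos(-12.3°) = 1.228 m; N'_1 = 28·cos(-12.3°) − 6·1.228 = 20.0; c'Δl = 14.37; W sinα = -6.0
Slice 2: Δl = 2.7/cos(-3.9°) = 2.706 m; N'_2 = 255·cos(-3.9°) − 18·2.706 = 205.7; c'Δl = 31.66; W sinα = -17.3
Slice 3: Δl = 2.5/cos7.2° = 2.520 m; N'_3 = 301·cos7.2° − 29·2.520 = 225.6; c'Δl = 29.48; W sinα = 37.7
Slice 4: Δl = 2.9/cos19.0° = 3.067 m; N'_4 = 318·cos19.0° − 17·3.067 = 248.5; c'Δl = 35.89; W sinα = 103.5
Slice 5: Δl = 1.5/cos29.2° = 1.718 m; N'_5 = 139·cos29.2° − 24·1.718 = 80.1; c'Δl = 20.10; W sinα = 67.8
Slice 6: Δl = 2.0/cos38.2° = 2.545 m; N'_6 = 144·cos38.2° − 17·2.545 = 69.9; c'Δl = 29.78; W sinα = 89.1
Slice 7: Δl = 2.5/cos51.7° = 4.034 m; N'_7 = 82·cos51.7° − 6·4.034 = 26.6; c'Δl = 47.19; W sinα = 64.4
Σc'Δl = 208.5 kN/m; ΣN' = 876.4 kN/m; ΣW sinα = 339.2 kN/m
Resisting = 208.5 + 876.4·tan30.9° = 208.5 + 524.5 = 733.0 kN/m
FS = 733.0 / 339.2 = 2.161

FS = 2.16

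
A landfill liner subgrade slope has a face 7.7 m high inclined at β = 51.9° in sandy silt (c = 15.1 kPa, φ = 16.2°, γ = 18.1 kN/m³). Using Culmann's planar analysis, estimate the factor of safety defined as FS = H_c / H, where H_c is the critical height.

H_c = (4c/γ) · sinβ cosφ / [1 − cos(β − φ)]
    = (4·15.1/18.1) · sin51.9°·cos16.2° / [1 − cos35.7°]
    = 3.337 · 0.7557 / 0.1879 = 13.42 m
FS = H_c / H = 13.42 / 7.7 = 1.743

FS = 1.74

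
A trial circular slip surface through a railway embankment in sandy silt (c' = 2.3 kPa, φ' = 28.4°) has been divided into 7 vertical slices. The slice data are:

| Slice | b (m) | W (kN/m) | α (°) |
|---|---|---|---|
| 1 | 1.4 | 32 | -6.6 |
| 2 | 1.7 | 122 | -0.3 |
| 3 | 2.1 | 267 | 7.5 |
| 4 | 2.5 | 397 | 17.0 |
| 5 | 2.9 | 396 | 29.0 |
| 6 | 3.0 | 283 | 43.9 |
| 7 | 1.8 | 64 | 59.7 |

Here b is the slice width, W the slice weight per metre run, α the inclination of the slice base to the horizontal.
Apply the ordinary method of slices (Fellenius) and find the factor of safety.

FS = 1.34

Ordinary method of slices: FS = Σ[c'·Δl_i + (W_i cosα_i)·tanφ'] / Σ W_i sinα_i, with Δl_i = b_i / cosα_i.
Slice 1: Δl = 1.4/cos(-6.6°) = 1.409 m; N'_1 = 32·cos(-6.6°) = 31.8; c'Δl = 3.24; W sinα = -3.7
Slice 2: Δl = 1.7/cos(-0.3°) = 1.700 m; N'_2 = 122·cos(-0.3°) = 122.0; c'Δl = 3.91; W sinα = -0.6
Slice 3: Δl = 2.1/cos7.5° = 2.118 m; N'_3 = 267·cos7.5° = 264.7; c'Δl = 4.87; W sinα = 34.9
Slice 4: Δl = 2.5/cos17.0° = 2.614 m; N'_4 = 397·cos17.0° = 379.7; c'Δl = 6.01; W sinα = 116.1
Slice 5: Δl = 2.9/cos29.0° = 3.316 m; N'_5 = 396·cos29.0° = 346.3; c'Δl = 7.63; W sinα = 192.0
Slice 6: Δl = 3.0/cos43.9° = 4.163 m; N'_6 = 283·cos43.9° = 203.9; c'Δl = 9.58; W sinα = 196.2
Slice 7: Δl = 1.8/cos59.7° = 3.568 m; N'_7 = 64·cos59.7° = 32.3; c'Δl = 8.21; W sinα = 55.3
Σc'Δl = 43.4 kN/m; ΣN' = 1380.7 kN/m; ΣW sinα = 590.1 kN/m
Resisting = 43.4 + 1380.7·tan28.4° = 43.4 + 746.5 = 790.0 kN/m
FS = 790.0 / 590.1 = 1.339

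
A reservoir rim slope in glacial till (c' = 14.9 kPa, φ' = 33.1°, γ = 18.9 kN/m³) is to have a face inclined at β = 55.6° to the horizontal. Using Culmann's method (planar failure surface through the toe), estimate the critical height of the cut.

H_c = 28.63 m

Culmann's analysis gives the critical failure plane at α_cr = (β + φ')/2 = (55.6 + 33.1)/2 = 44.4°, and the critical height
H_c = (4c'/γ) · sinβ cosφ' / [1 − cos(β − φ')]
    = (4·14.9/18.9) · sin55.6°·cos33.1° / [1 − cos(22.5°)]
    = 3.153 · 0.8251·0.8377 / [1 − 0.9239]
    = 3.153 · 0.6912 / 0.0761
    = 28.63 m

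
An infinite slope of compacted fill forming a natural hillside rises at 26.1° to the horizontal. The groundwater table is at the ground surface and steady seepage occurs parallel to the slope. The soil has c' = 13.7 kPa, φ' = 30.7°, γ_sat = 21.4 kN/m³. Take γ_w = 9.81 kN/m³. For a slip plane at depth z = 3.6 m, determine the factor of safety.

FS = 1.11

With seepage parallel to the slope and the water table at the surface, the effective normal stress on the slip plane uses the buoyant unit weight γ' = γ_sat − γ_w while the driving shear stress uses γ_sat:
FS = [c' + γ' z cos²β tanφ'] / [γ_sat z sinβ cosβ]
γ' = 21.4 − 9.81 = 11.59 kN/m³
Numerator = 13.7 + 11.59·3.6·cos²26.1°·tan30.7° = 13.7 + 11.59·3.6·0.8065·0.5938 = 33.679 kPa
Denominator = 21.4·3.6·sin26.1°·cos26.1° = 21.4·3.6·0.4399·0.8980 = 30.437 kPa
FS = 33.679 / 30.437 = 1.107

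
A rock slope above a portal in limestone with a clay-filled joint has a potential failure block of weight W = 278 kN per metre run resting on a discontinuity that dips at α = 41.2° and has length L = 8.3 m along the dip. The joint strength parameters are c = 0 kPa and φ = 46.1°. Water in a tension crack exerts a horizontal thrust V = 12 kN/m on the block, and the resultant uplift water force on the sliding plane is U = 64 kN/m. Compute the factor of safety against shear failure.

Resolving the block weight along and normal to the plane and applying the Mohr–Coulomb strength on the joint:
N' = W cosα − U − V sinα = 278·cos41.2° − 64 − 12·sin41.2° = 137.3 kN/m
Driving force T = W sinα + V cosα = 278·sin41.2° + 12·cos41.2° = 192.1 kN/m
Resisting force R = c·L + N'·tanφ = 0·8.3 + 137.3·tan46.1° = 0.0 + 142.6 = 142.6 kN/m
FS = R / T = 142.6 / 192.1 = 0.742

FS = 0.74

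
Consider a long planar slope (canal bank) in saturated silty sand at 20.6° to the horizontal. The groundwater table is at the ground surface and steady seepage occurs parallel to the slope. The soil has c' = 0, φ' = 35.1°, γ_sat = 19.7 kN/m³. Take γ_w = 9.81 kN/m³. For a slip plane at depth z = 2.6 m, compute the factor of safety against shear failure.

With seepage parallel to the slope and the water table at the surface, the effective normal stress on the slip plane uses the buoyant unit weight γ' = γ_sat − γ_w while the driving shear stress uses γ_sat:
FS = [c' + γ' z cos²β tanφ'] / [γ_sat z sinβ cosβ]
(For c' = 0 this reduces to FS = (γ'/γ_sat)·tanφ'/tanβ.)
γ' = 19.7 − 9.81 = 9.89 kN/m³
Numerator = 0.0 + 9.89·2.6·cos²20.6°·tan35.1° = 0.0 + 9.89·2.6·0.8762·0.7028 = 15.835 kPa
Denominator = 19.7·2.6·sin20.6°·cos20.6° = 19.7·2.6·0.3518·0.9361 = 16.869 kPa
FS = 15.835 / 16.869 = 0.939

FS = 0.94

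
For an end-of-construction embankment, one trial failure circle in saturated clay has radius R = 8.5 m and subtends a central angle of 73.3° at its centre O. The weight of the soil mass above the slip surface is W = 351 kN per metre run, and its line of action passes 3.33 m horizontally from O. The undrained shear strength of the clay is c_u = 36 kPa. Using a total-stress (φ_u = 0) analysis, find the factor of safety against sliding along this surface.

Taking moments about the centre O, the resisting moment is provided by the undrained shear strength acting along the arc:
Arc length L_a = R·θ = 8.5·(73.3°·π/180) = 8.5·1.2793 = 10.87 m
M_R = c_u·L_a·R = 36·10.87·8.5 = 3327.5 kN·m/m
M_D = W·d = 351·3.33 = 1168.8 kN·m/m
FS = M_R / M_D = 3327.5 / 1168.8 = 2.847

FS = 2.85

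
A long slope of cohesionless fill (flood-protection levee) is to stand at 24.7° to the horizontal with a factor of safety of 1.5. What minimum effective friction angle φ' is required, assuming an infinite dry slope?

φ' = 34.6°

FS = tanφ'/tanβ ⇒ tanφ' = FS · tanβ = 1.5 · tan24.7° = 0.6899
φ' = arctan(0.6899) = 34.60°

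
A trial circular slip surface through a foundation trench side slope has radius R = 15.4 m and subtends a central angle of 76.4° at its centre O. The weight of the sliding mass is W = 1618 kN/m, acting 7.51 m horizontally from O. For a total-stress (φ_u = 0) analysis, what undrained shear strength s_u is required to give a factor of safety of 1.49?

FS = s_u·L_a·R / (W·d), so s_u = FS·W·d / (L_a·R).
Arc length L_a = R·θ = 15.4·(76.4°·π/180) = 15.4·1.3334 = 20.53 m
s_u = 1.49·1618·7.51 / (20.53·15.4) = 18105.3 / 316.24 = 57.25 kPa

s_u = 57.3 kPa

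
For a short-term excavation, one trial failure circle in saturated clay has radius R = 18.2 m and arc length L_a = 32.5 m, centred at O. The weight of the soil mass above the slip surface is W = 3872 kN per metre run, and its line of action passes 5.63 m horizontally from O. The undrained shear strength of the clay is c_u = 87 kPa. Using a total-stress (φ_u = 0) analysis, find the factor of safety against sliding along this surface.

Taking moments about the centre O, the resisting moment is provided by the undrained shear strength acting along the arc:
M_R = c_u·L_a·R = 87·32.50·18.2 = 51460.5 kN·m/m
M_D = W·d = 3872·5.63 = 21799.4 kN·m/m
FS = M_R / M_D = 51460.5 / 21799.4 = 2.361

FS = 2.36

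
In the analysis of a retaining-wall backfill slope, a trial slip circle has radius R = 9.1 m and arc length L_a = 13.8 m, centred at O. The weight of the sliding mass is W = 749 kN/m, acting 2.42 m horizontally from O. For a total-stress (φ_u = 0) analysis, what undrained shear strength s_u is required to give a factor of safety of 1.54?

s_u = 22.2 kPa

FS = s_u·L_a·R / (W·d), so s_u = FS·W·d / (L_a·R).
s_u = 1.54·749·2.42 / (13.80·9.1) = 2791.4 / 125.58 = 22.23 kPa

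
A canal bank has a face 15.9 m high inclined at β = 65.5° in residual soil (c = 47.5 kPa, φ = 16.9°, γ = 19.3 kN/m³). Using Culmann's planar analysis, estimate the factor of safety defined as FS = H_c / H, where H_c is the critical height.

H_c = (4c/γ) · sinβ cosφ / [1 − cos(β − φ)]
    = (4·47.5/19.3) · sin65.5°·cos16.9° / [1 − cos48.6°]
    = 9.845 · 0.8707 / 0.3387 = 25.31 m
FS = H_c / H = 25.31 / 15.9 = 1.592

FS = 1.59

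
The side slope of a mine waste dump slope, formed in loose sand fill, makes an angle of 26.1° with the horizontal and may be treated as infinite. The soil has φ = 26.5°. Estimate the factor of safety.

FS = 1.02

For a dry cohesionless infinite slope the factor of safety is FS = tanφ / tanβ.
FS = tan26.5° / tan26.1° = 0.4986 / 0.4899 = 1.018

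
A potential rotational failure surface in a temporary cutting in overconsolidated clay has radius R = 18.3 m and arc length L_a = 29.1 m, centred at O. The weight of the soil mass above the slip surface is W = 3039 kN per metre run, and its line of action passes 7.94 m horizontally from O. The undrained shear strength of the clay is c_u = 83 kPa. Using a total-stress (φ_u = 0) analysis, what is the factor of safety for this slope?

Taking moments about the centre O, the resisting moment is provided by the undrained shear strength acting along the arc:
M_R = c_u·L_a·R = 83·29.10·18.3 = 44200.0 kN·m/m
M_D = W·d = 3039·7.94 = 24129.7 kN·m/m
FS = M_R / M_D = 44200.0 / 24129.7 = 1.832

FS = 1.83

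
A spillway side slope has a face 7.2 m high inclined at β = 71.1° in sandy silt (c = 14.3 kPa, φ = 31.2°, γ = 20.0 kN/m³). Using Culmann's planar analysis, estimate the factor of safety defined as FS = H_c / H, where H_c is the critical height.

H_c = (4c/γ) · sinβ cosφ / [1 − cos(β − φ)]
    = (4·14.3/20.0) · sin71.1°·cos31.2° / [1 − cos39.9°]
    = 2.860 · 0.8092 / 0.2328 = 9.94 m
FS = H_c / H = 9.94 / 7.2 = 1.381

FS = 1.38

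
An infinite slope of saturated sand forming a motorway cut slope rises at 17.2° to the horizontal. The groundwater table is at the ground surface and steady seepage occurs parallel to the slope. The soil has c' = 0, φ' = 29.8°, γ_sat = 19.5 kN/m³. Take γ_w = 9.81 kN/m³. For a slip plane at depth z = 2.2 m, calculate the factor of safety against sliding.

FS = 0.92

With seepage parallel to the slope and the water table at the surface, the effective normal stress on the slip plane uses the buoyant unit weight γ' = γ_sat − γ_w while the driving shear stress uses γ_sat:
FS = [c' + γ' z cos²β tanφ'] / [γ_sat z sinβ cosβ]
(For c' = 0 this reduces to FS = (γ'/γ_sat)·tanφ'/tanβ.)
γ' = 19.5 − 9.81 = 9.69 kN/m³
Numerator = 0.0 + 9.69·2.2·cos²17.2°·tan29.8° = 0.0 + 9.69·2.2·0.9126·0.5727 = 11.141 kPa
Denominator = 19.5·2.2·sin17.2°·cos17.2° = 19.5·2.2·0.2957·0.9553 = 12.119 kPa
FS = 11.141 / 12.119 = 0.919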